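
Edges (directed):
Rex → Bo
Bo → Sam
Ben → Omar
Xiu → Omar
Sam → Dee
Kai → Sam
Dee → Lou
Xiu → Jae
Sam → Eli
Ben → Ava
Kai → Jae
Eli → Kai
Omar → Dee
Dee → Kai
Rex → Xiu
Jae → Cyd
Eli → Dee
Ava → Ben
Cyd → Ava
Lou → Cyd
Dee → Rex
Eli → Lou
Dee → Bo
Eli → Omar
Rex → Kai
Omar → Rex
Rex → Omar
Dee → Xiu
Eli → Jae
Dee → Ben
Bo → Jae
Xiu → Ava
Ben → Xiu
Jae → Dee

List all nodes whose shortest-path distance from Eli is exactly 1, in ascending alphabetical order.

Level 0: Eli
Level 1: Dee, Jae, Kai, Lou, Omar
Level 2: Ben, Bo, Cyd, Rex, Sam, Xiu
Level 3: Ava

Dee, Jae, Kai, Lou, Omar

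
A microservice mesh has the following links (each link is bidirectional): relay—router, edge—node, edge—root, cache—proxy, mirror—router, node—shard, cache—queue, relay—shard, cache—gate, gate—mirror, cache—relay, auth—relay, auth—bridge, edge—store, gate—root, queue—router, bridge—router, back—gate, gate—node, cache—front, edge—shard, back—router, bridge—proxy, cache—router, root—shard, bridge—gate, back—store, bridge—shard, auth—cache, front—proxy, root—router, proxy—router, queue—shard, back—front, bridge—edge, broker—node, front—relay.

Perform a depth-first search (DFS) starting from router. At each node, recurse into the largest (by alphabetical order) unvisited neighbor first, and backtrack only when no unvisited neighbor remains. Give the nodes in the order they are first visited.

router -> root -> shard -> relay -> front -> proxy -> cache -> queue -> gate -> node -> edge -> store -> back -> bridge -> auth -> broker -> mirror

Visit router
router → root
root → shard
shard → relay
relay → front
front → proxy
proxy → cache
cache → queue
cache → gate
gate → node
node → edge
edge → store
store → back
edge → bridge
bridge → auth
node → broker
gate → mirror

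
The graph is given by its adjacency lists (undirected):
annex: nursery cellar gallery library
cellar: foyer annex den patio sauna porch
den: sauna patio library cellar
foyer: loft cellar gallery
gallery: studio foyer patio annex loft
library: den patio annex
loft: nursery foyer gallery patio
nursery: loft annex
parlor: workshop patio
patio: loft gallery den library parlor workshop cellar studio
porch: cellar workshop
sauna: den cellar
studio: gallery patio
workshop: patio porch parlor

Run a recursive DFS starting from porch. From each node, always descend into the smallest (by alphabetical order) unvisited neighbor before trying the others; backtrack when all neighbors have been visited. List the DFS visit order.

porch → cellar → annex → gallery → foyer → loft → nursery → patio → den → library → sauna → parlor → workshop → studio

Visit porch
porch → cellar
cellar → annex
annex → gallery
gallery → foyer
foyer → loft
loft → nursery
loft → patio
patio → den
den → library
den → sauna
patio → parlor
parlor → workshop
patio → studio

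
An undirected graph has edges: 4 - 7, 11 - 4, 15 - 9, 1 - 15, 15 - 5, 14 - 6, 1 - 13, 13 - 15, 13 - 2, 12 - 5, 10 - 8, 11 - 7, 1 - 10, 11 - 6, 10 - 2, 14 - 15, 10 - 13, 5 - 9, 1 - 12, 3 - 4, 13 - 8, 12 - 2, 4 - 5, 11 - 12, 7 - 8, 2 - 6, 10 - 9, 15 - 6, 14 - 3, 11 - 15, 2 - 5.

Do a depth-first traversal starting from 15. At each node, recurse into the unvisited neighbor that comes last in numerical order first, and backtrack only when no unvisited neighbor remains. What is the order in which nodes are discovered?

15, 14, 6, 11, 12, 5, 9, 10, 13, 8, 7, 4, 3, 2, 1

Visit 15
15 → 14
14 → 6
6 → 11
11 → 12
12 → 5
5 → 9
9 → 10
10 → 13
13 → 8
8 → 7
7 → 4
4 → 3
13 → 2
13 → 1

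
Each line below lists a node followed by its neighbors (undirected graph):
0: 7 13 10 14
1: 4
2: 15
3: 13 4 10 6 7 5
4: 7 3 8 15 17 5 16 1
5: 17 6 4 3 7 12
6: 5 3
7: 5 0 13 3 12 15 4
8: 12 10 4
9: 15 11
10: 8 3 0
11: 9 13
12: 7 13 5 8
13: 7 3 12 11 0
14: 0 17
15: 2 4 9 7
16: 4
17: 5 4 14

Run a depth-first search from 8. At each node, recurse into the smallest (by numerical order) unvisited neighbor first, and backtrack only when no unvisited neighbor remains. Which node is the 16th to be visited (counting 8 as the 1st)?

14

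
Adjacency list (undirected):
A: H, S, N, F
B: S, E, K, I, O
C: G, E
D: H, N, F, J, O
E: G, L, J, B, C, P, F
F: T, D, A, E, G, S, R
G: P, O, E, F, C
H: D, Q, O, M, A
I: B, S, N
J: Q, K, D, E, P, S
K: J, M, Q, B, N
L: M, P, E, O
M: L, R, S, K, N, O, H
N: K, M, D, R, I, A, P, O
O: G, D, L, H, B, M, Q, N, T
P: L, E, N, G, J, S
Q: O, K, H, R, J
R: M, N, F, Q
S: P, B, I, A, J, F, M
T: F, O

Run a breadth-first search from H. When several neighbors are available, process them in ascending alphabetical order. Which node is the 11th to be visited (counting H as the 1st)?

K

Visit H; enqueue A, D, M, O, Q → queue [A, D, M, O, Q]
Visit A; enqueue F, N, S → queue [D, M, O, Q, F, N, S]
Visit D; enqueue J → queue [M, O, Q, F, N, S, J]
Visit M; enqueue K, L, R → queue [O, Q, F, N, S, J, K, L, R]
Visit O; enqueue B, G, T → queue [Q, F, N, S, J, K, L, R, B, G, T]
Visit Q → queue [F, N, S, J, K, L, R, B, G, T]
Visit F; enqueue E → queue [N, S, J, K, L, R, B, G, T, E]
Visit N; enqueue I, P → queue [S, J, K, L, R, B, G, T, E, I, P]
Visit S → queue [J, K, L, R, B, G, T, E, I, P]
Visit J → queue [K, L, R, B, G, T, E, I, P]
Visit K → queue [L, R, B, G, T, E, I, P]
Visit L → queue [R, B, G, T, E, I, P]
Visit R → queue [B, G, T, E, I, P]
Visit B → queue [G, T, E, I, P]
Visit G; enqueue C → queue [T, E, I, P, C]
Visit T → queue [E, I, P, C]
Visit E → queue [I, P, C]
Visit I → queue [P, C]
Visit P → queue [C]
Visit C → queue []

Visit order: H, A, D, M, O, Q, F, N, S, J, K, L, R, B, G, T, E, I, P, C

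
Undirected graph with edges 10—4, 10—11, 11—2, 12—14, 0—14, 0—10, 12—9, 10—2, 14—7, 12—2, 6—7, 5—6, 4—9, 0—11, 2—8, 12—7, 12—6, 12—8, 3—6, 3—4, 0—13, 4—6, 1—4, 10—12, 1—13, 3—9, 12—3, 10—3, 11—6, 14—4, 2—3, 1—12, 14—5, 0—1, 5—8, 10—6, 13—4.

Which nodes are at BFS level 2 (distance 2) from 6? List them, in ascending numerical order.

0, 1, 2, 8, 9, 13, 14

Level 0: 6
Level 1: 3, 4, 5, 7, 10, 11, 12
Level 2: 0, 1, 2, 8, 9, 13, 14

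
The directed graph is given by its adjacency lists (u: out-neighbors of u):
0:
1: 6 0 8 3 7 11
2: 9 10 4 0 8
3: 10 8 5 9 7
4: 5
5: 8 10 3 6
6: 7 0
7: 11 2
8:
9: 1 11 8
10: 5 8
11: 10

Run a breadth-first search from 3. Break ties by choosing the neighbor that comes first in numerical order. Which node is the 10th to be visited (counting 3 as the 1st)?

Visit 3; enqueue 5, 7, 8, 9, 10 → queue [5, 7, 8, 9, 10]
Visit 5; enqueue 6 → queue [7, 8, 9, 10, 6]
Visit 7; enqueue 2, 11 → queue [8, 9, 10, 6, 2, 11]
Visit 8 → queue [9, 10, 6, 2, 11]
Visit 9; enqueue 1 → queue [10, 6, 2, 11, 1]
Visit 10 → queue [6, 2, 11, 1]
Visit 6; enqueue 0 → queue [2, 11, 1, 0]
Visit 2; enqueue 4 → queue [11, 1, 0, 4]
Visit 11 → queue [1, 0, 4]
Visit 1 → queue [0, 4]
Visit 0 → queue [4]
Visit 4 → queue []

Visit order: 3, 5, 7, 8, 9, 10, 6, 2, 11, 1, 0, 4

1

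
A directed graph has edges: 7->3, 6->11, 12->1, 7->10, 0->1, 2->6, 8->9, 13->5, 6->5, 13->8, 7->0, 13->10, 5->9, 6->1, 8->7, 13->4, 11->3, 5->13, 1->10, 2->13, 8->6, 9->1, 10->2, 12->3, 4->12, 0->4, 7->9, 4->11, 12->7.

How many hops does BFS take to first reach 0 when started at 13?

Level 0: 13
Level 1: 4, 5, 8, 10
Level 2: 2, 6, 7, 9, 11, 12
Level 3: 0, 1, 3
0 first appears at level 3.

3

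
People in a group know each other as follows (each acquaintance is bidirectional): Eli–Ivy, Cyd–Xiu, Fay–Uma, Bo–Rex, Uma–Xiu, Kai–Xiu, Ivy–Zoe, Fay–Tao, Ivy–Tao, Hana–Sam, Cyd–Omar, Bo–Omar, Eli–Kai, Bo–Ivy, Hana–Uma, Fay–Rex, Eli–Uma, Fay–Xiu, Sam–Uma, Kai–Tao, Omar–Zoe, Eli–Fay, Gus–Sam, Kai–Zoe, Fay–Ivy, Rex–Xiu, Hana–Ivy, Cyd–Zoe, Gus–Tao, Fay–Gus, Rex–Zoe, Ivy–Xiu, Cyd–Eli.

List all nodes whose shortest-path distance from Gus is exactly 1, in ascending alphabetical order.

Level 0: Gus
Level 1: Fay, Sam, Tao
Level 2: Eli, Hana, Ivy, Kai, Rex, Uma, Xiu
Level 3: Bo, Cyd, Zoe
Level 4: Omar

Fay, Sam, Tao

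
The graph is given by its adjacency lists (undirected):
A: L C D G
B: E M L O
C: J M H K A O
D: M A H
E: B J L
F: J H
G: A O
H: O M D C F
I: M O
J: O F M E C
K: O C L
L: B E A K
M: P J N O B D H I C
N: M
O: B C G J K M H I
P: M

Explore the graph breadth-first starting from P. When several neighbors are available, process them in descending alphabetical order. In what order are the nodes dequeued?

P, M, O, N, J, I, H, D, C, B, K, G, F, E, A, L

Visit P; enqueue M → queue [M]
Visit M; enqueue O, N, J, I, H, D, C, B → queue [O, N, J, I, H, D, C, B]
Visit O; enqueue K, G → queue [N, J, I, H, D, C, B, K, G]
Visit N → queue [J, I, H, D, C, B, K, G]
Visit J; enqueue F, E → queue [I, H, D, C, B, K, G, F, E]
Visit I → queue [H, D, C, B, K, G, F, E]
Visit H → queue [D, C, B, K, G, F, E]
Visit D; enqueue A → queue [C, B, K, G, F, E, A]
Visit C → queue [B, K, G, F, E, A]
Visit B; enqueue L → queue [K, G, F, E, A, L]
Visit K → queue [G, F, E, A, L]
Visit G → queue [F, E, A, L]
Visit F → queue [E, A, L]
Visit E → queue [A, L]
Visit A → queue [L]
Visit L → queue []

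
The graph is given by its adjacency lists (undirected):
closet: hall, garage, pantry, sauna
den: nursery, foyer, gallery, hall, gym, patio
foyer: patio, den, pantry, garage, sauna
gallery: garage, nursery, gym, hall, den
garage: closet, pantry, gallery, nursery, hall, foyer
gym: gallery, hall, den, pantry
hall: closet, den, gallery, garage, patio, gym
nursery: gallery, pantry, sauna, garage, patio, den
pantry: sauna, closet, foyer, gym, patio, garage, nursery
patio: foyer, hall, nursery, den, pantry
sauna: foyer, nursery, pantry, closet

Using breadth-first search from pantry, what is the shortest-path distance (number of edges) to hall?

Level 0: pantry
Level 1: closet, foyer, garage, gym, nursery, patio, sauna
Level 2: den, gallery, hall
hall first appears at level 2.

2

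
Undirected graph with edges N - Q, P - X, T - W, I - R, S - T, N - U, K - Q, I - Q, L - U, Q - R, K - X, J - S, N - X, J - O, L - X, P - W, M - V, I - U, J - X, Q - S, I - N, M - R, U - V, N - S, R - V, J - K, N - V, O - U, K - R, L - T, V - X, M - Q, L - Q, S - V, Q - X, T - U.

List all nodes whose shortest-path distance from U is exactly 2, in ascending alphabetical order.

Level 0: U
Level 1: I, L, N, O, T, V
Level 2: J, M, Q, R, S, W, X
Level 3: K, P

J, M, Q, R, S, W, X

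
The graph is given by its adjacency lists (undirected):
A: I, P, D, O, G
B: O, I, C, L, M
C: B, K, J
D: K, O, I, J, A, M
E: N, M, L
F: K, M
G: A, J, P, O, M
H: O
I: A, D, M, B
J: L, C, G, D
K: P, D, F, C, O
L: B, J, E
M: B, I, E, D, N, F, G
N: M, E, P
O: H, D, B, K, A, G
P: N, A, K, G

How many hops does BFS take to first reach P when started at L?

3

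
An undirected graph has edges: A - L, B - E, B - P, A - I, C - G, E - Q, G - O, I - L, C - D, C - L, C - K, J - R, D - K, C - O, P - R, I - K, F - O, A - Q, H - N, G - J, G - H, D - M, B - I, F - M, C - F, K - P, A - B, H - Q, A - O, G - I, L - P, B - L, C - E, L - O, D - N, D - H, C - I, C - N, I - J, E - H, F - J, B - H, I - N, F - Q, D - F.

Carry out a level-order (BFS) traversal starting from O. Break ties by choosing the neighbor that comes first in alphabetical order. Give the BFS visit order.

Visit O; enqueue A, C, F, G, L → queue [A, C, F, G, L]
Visit A; enqueue B, I, Q → queue [C, F, G, L, B, I, Q]
Visit C; enqueue D, E, K, N → queue [F, G, L, B, I, Q, D, E, K, N]
Visit F; enqueue J, M → queue [G, L, B, I, Q, D, E, K, N, J, M]
Visit G; enqueue H → queue [L, B, I, Q, D, E, K, N, J, M, H]
Visit L; enqueue P → queue [B, I, Q, D, E, K, N, J, M, H, P]
Visit B → queue [I, Q, D, E, K, N, J, M, H, P]
Visit I → queue [Q, D, E, K, N, J, M, H, P]
Visit Q → queue [D, E, K, N, J, M, H, P]
Visit D → queue [E, K, N, J, M, H, P]
Visit E → queue [K, N, J, M, H, P]
Visit K → queue [N, J, M, H, P]
Visit N → queue [J, M, H, P]
Visit J; enqueue R → queue [M, H, P, R]
Visit M → queue [H, P, R]
Visit H → queue [P, R]
Visit P → queue [R]
Visit R → queue []

O A C F G L B I Q D E K N J M H P R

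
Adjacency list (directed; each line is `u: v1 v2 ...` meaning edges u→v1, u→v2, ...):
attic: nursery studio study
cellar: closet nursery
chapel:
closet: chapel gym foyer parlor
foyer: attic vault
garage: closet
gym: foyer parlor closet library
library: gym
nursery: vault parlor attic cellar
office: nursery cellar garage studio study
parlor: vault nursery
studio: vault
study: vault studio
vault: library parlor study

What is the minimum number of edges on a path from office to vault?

2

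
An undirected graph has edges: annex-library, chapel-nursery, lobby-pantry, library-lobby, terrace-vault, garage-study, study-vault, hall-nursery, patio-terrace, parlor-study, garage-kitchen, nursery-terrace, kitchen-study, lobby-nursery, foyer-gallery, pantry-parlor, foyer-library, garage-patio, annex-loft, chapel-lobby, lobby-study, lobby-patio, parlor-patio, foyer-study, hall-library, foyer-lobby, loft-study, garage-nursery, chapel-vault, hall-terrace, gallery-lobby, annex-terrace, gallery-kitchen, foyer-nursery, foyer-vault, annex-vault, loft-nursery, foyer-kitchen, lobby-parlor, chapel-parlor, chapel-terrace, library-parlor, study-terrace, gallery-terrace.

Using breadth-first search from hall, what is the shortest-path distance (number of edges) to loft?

Level 0: hall
Level 1: library, nursery, terrace
Level 2: annex, chapel, foyer, gallery, garage, lobby, loft, parlor, patio, study, vault
Level 3: kitchen, pantry
loft first appears at level 2.

2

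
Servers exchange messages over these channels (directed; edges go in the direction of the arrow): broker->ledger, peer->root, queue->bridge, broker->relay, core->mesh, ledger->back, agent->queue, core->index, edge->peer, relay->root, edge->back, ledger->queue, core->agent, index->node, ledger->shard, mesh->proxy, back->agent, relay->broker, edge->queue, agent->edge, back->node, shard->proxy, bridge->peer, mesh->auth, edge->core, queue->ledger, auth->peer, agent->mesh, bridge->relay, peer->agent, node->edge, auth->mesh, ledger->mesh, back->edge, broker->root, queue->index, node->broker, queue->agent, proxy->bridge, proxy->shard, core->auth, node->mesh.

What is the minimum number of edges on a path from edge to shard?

3

Level 0: edge
Level 1: back, core, peer, queue
Level 2: agent, auth, bridge, index, ledger, mesh, node, root
Level 3: broker, proxy, relay, shard
shard first appears at level 3.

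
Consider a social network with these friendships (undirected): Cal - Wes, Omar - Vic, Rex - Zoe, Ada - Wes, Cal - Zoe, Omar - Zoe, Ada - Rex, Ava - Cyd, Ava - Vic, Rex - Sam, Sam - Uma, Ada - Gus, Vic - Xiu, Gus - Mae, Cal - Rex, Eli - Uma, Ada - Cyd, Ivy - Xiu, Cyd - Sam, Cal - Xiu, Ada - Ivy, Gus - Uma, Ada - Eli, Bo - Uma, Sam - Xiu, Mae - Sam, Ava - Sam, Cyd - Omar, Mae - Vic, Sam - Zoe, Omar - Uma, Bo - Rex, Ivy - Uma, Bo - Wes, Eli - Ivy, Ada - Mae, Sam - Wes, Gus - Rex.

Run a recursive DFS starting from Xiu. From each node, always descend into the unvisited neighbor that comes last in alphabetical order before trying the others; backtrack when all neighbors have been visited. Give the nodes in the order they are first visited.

Xiu -> Vic -> Omar -> Zoe -> Sam -> Wes -> Cal -> Rex -> Gus -> Uma -> Ivy -> Eli -> Ada -> Mae -> Cyd -> Ava -> Bo

Visit Xiu
Xiu → Vic
Vic → Omar
Omar → Zoe
Zoe → Sam
Sam → Wes
Wes → Cal
Cal → Rex
Rex → Gus
Gus → Uma
Uma → Ivy
Ivy → Eli
Eli → Ada
Ada → Mae
Ada → Cyd
Cyd → Ava
Uma → Bo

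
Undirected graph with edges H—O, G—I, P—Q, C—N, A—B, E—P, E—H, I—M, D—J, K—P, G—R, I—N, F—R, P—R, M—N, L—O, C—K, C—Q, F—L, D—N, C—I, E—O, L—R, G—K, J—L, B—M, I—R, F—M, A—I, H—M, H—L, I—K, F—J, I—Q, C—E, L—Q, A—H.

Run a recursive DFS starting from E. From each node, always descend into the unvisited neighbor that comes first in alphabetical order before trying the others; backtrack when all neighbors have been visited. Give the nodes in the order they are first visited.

E C I A B M F J D N L H O Q P K G R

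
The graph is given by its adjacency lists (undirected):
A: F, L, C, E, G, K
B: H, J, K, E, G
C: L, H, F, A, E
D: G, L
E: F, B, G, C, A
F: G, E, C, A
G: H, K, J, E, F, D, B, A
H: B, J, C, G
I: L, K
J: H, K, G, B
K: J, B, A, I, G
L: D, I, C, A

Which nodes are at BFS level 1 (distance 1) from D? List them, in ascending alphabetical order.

G, L

Level 0: D
Level 1: G, L
Level 2: A, B, C, E, F, H, I, J, K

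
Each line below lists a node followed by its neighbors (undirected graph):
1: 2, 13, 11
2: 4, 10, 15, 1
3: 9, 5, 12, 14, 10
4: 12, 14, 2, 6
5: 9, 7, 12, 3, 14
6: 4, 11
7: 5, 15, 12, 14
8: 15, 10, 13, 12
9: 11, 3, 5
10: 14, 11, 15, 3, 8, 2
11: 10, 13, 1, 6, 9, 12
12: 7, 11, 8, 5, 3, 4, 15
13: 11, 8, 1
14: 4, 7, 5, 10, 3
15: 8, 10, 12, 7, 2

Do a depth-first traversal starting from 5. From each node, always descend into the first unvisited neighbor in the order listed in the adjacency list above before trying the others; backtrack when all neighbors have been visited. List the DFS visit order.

5, 9, 11, 10, 14, 4, 12, 7, 15, 8, 13, 1, 2, 3, 6

Visit 5
5 → 9
9 → 11
11 → 10
10 → 14
14 → 4
4 → 12
12 → 7
7 → 15
15 → 8
8 → 13
13 → 1
1 → 2
12 → 3
4 → 6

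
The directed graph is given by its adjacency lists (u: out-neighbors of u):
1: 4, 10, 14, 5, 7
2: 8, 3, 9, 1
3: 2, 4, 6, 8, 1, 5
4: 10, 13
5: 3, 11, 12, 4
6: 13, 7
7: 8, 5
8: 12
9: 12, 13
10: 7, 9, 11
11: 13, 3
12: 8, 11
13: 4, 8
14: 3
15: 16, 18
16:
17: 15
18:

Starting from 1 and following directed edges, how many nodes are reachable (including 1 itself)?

14

BFS from 1 visits: 1, 14, 10, 7, 5, 4, 3, 11, 9, 8, 12, 13, 6, 2
Reachable nodes: 14 of 18 total.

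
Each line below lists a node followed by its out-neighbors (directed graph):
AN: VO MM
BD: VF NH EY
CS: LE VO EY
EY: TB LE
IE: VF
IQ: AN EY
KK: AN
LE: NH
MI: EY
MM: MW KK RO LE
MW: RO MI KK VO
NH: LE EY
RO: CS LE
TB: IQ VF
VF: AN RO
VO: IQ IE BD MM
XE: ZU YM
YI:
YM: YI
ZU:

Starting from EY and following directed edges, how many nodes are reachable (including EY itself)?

BFS from EY visits: EY, LE, TB, NH, IQ, VF, AN, RO, MM, VO, CS, KK, MW, BD, IE, MI
Reachable nodes: 16 of 20 total.

16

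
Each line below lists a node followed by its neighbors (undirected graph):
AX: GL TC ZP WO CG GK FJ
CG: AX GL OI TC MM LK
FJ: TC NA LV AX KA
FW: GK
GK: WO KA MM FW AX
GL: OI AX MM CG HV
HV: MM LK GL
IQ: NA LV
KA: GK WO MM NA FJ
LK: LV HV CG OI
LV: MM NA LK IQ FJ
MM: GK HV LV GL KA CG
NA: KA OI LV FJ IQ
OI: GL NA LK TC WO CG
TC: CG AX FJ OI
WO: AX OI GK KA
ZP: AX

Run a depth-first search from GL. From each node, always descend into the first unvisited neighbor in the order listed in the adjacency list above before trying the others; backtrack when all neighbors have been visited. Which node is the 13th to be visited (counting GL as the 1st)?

LV

Visit GL
GL → OI
OI → NA
NA → KA
KA → GK
GK → WO
WO → AX
AX → TC
TC → CG
CG → MM
MM → HV
HV → LK
LK → LV
LV → IQ
LV → FJ
AX → ZP
GK → FW

Visit order: GL, OI, NA, KA, GK, WO, AX, TC, CG, MM, HV, LK, LV, IQ, FJ, ZP, FW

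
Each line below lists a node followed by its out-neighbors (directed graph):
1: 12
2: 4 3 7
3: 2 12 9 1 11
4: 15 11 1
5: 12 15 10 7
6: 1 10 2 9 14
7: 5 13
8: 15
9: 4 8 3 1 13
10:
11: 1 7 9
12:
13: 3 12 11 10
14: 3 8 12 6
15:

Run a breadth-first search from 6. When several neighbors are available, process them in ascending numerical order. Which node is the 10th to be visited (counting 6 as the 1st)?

7

Visit 6; enqueue 1, 2, 9, 10, 14 → queue [1, 2, 9, 10, 14]
Visit 1; enqueue 12 → queue [2, 9, 10, 14, 12]
Visit 2; enqueue 3, 4, 7 → queue [9, 10, 14, 12, 3, 4, 7]
Visit 9; enqueue 8, 13 → queue [10, 14, 12, 3, 4, 7, 8, 13]
Visit 10 → queue [14, 12, 3, 4, 7, 8, 13]
Visit 14 → queue [12, 3, 4, 7, 8, 13]
Visit 12 → queue [3, 4, 7, 8, 13]
Visit 3; enqueue 11 → queue [4, 7, 8, 13, 11]
Visit 4; enqueue 15 → queue [7, 8, 13, 11, 15]
Visit 7; enqueue 5 → queue [8, 13, 11, 15, 5]
Visit 8 → queue [13, 11, 15, 5]
Visit 13 → queue [11, 15, 5]
Visit 11 → queue [15, 5]
Visit 15 → queue [5]
Visit 5 → queue []

Visit order: 6, 1, 2, 9, 10, 14, 12, 3, 4, 7, 8, 13, 11, 15, 5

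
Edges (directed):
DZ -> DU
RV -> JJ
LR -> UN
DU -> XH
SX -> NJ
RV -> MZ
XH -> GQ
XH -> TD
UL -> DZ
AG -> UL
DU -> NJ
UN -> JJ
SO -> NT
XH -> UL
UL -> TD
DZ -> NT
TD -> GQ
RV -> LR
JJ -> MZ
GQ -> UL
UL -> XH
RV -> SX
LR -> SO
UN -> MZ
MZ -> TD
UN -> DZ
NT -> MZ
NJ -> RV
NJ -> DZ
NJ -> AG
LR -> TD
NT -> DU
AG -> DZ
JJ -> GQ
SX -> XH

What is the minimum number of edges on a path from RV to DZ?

3

Level 0: RV
Level 1: JJ, LR, MZ, SX
Level 2: GQ, NJ, SO, TD, UN, XH
Level 3: AG, DZ, NT, UL
Level 4: DU
DZ first appears at level 3.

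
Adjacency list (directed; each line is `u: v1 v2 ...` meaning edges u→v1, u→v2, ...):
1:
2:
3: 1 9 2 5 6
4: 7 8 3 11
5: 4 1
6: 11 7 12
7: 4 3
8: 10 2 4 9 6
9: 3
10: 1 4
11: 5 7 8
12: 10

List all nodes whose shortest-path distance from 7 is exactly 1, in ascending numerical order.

3, 4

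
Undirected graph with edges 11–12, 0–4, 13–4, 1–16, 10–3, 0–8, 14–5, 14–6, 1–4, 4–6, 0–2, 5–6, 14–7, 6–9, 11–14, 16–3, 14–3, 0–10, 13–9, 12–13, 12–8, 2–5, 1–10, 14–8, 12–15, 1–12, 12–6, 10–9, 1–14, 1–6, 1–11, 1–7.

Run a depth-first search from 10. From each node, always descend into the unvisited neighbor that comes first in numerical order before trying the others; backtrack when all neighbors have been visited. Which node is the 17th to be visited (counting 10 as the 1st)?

15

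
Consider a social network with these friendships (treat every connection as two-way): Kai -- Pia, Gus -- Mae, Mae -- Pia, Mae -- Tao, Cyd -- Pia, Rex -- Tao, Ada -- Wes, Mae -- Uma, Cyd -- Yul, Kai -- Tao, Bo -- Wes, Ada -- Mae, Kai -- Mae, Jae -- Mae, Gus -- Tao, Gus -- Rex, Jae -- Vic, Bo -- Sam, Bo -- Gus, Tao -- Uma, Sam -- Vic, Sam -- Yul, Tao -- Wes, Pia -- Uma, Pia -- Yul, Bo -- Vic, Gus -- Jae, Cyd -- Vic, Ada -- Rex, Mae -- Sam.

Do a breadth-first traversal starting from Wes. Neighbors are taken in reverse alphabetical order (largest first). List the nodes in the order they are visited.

Visit Wes; enqueue Tao, Bo, Ada → queue [Tao, Bo, Ada]
Visit Tao; enqueue Uma, Rex, Mae, Kai, Gus → queue [Bo, Ada, Uma, Rex, Mae, Kai, Gus]
Visit Bo; enqueue Vic, Sam → queue [Ada, Uma, Rex, Mae, Kai, Gus, Vic, Sam]
Visit Ada → queue [Uma, Rex, Mae, Kai, Gus, Vic, Sam]
Visit Uma; enqueue Pia → queue [Rex, Mae, Kai, Gus, Vic, Sam, Pia]
Visit Rex → queue [Mae, Kai, Gus, Vic, Sam, Pia]
Visit Mae; enqueue Jae → queue [Kai, Gus, Vic, Sam, Pia, Jae]
Visit Kai → queue [Gus, Vic, Sam, Pia, Jae]
Visit Gus → queue [Vic, Sam, Pia, Jae]
Visit Vic; enqueue Cyd → queue [Sam, Pia, Jae, Cyd]
Visit Sam; enqueue Yul → queue [Pia, Jae, Cyd, Yul]
Visit Pia → queue [Jae, Cyd, Yul]
Visit Jae → queue [Cyd, Yul]
Visit Cyd → queue [Yul]
Visit Yul → queue []

Wes Tao Bo Ada Uma Rex Mae Kai Gus Vic Sam Pia Jae Cyd Yul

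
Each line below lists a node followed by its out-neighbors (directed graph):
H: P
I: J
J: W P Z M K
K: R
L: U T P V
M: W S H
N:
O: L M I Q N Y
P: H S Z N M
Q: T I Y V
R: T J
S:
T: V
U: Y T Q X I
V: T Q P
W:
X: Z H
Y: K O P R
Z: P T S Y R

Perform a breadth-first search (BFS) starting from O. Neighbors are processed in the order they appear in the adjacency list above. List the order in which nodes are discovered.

O → L → M → I → Q → N → Y → U → T → P → V → W → S → H → J → K → R → X → Z

Visit O; enqueue L, M, I, Q, N, Y → queue [L, M, I, Q, N, Y]
Visit L; enqueue U, T, P, V → queue [M, I, Q, N, Y, U, T, P, V]
Visit M; enqueue W, S, H → queue [I, Q, N, Y, U, T, P, V, W, S, H]
Visit I; enqueue J → queue [Q, N, Y, U, T, P, V, W, S, H, J]
Visit Q → queue [N, Y, U, T, P, V, W, S, H, J]
Visit N → queue [Y, U, T, P, V, W, S, H, J]
Visit Y; enqueue K, R → queue [U, T, P, V, W, S, H, J, K, R]
Visit U; enqueue X → queue [T, P, V, W, S, H, J, K, R, X]
Visit T → queue [P, V, W, S, H, J, K, R, X]
Visit P; enqueue Z → queue [V, W, S, H, J, K, R, X, Z]
Visit V → queue [W, S, H, J, K, R, X, Z]
Visit W → queue [S, H, J, K, R, X, Z]
Visit S → queue [H, J, K, R, X, Z]
Visit H → queue [J, K, R, X, Z]
Visit J → queue [K, R, X, Z]
Visit K → queue [R, X, Z]
Visit R → queue [X, Z]
Visit X → queue [Z]
Visit Z → queue []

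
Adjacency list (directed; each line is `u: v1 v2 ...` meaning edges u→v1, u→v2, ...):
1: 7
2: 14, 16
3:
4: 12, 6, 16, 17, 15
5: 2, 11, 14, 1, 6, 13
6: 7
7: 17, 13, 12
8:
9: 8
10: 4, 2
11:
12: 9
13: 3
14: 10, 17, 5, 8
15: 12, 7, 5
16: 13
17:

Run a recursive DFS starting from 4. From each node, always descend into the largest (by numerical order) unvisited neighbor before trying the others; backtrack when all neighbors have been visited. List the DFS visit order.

Visit 4
4 → 17
4 → 16
16 → 13
13 → 3
4 → 15
15 → 12
12 → 9
9 → 8
15 → 7
15 → 5
5 → 14
14 → 10
10 → 2
5 → 11
5 → 6
5 → 1

4 17 16 13 3 15 12 9 8 7 5 14 10 2 11 6 1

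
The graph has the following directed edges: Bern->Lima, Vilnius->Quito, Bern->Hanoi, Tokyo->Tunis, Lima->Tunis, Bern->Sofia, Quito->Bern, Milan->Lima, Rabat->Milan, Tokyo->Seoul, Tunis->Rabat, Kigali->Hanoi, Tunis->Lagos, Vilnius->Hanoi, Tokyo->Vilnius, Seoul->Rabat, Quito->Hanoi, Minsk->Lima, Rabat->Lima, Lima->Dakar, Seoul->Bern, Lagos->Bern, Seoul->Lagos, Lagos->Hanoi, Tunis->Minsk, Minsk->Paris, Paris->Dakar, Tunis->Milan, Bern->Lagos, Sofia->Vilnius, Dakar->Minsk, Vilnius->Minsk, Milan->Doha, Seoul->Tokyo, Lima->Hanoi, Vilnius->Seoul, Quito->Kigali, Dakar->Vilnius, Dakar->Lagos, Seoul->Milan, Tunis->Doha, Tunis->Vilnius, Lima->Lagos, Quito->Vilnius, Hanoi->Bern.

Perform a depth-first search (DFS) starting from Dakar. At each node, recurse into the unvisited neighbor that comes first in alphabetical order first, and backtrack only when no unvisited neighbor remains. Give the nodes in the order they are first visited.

Dakar, Lagos, Bern, Hanoi, Lima, Tunis, Doha, Milan, Minsk, Paris, Rabat, Vilnius, Quito, Kigali, Seoul, Tokyo, Sofia

Visit Dakar
Dakar → Lagos
Lagos → Bern
Bern → Hanoi
Bern → Lima
Lima → Tunis
Tunis → Doha
Tunis → Milan
Tunis → Minsk
Minsk → Paris
Tunis → Rabat
Tunis → Vilnius
Vilnius → Quito
Quito → Kigali
Vilnius → Seoul
Seoul → Tokyo
Bern → Sofia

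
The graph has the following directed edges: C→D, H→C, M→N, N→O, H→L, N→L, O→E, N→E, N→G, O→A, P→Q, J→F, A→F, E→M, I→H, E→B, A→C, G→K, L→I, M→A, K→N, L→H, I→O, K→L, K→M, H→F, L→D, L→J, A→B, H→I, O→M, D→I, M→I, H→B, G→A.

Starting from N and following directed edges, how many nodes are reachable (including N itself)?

15

BFS from N visits: N, E, G, L, O, B, M, A, K, D, H, I, J, C, F
Reachable nodes: 15 of 17 total.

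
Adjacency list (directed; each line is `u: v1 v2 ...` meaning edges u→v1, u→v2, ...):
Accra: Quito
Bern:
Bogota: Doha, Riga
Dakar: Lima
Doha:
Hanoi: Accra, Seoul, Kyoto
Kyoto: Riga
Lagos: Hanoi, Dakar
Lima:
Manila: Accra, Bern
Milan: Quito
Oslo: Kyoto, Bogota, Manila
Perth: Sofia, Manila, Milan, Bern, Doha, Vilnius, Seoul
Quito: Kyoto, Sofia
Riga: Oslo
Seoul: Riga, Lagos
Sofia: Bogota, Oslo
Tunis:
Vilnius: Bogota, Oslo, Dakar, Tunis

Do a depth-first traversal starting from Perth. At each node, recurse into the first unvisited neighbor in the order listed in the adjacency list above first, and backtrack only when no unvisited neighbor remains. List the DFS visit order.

Visit Perth
Perth → Sofia
Sofia → Bogota
Bogota → Doha
Bogota → Riga
Riga → Oslo
Oslo → Kyoto
Oslo → Manila
Manila → Accra
Accra → Quito
Manila → Bern
Perth → Milan
Perth → Vilnius
Vilnius → Dakar
Dakar → Lima
Vilnius → Tunis
Perth → Seoul
Seoul → Lagos
Lagos → Hanoi

Perth -> Sofia -> Bogota -> Doha -> Riga -> Oslo -> Kyoto -> Manila -> Accra -> Quito -> Bern -> Milan -> Vilnius -> Dakar -> Lima -> Tunis -> Seoul -> Lagos -> Hanoi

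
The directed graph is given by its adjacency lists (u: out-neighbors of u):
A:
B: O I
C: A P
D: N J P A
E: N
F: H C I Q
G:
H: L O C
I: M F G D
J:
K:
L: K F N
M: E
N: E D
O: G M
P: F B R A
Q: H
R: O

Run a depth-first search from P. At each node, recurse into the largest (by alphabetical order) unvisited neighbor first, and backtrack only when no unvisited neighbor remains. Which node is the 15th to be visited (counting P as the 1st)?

Visit P
P → R
R → O
O → M
M → E
E → N
N → D
D → J
D → A
O → G
P → F
F → Q
Q → H
H → L
L → K
H → C
F → I
P → B

Visit order: P, R, O, M, E, N, D, J, A, G, F, Q, H, L, K, C, I, B

K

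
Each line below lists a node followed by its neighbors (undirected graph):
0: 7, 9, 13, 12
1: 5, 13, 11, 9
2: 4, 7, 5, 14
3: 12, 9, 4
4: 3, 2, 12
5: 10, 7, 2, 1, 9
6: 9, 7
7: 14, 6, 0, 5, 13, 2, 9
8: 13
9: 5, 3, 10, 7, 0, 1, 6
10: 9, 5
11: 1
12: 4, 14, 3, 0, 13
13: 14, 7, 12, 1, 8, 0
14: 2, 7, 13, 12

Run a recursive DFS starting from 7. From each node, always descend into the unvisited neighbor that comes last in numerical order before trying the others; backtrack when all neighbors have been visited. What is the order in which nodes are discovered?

Visit 7
7 → 14
14 → 13
13 → 12
12 → 4
4 → 3
3 → 9
9 → 10
10 → 5
5 → 2
5 → 1
1 → 11
9 → 6
9 → 0
13 → 8

7 14 13 12 4 3 9 10 5 2 1 11 6 0 8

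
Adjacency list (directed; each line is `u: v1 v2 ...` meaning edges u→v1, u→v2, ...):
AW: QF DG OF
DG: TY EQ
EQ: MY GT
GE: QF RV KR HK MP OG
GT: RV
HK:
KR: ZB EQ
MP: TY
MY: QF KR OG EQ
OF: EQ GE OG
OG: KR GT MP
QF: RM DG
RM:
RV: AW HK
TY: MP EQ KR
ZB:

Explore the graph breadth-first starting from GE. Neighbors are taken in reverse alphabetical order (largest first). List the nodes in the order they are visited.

GE, RV, QF, OG, MP, KR, HK, AW, RM, DG, GT, TY, ZB, EQ, OF, MY

Visit GE; enqueue RV, QF, OG, MP, KR, HK → queue [RV, QF, OG, MP, KR, HK]
Visit RV; enqueue AW → queue [QF, OG, MP, KR, HK, AW]
Visit QF; enqueue RM, DG → queue [OG, MP, KR, HK, AW, RM, DG]
Visit OG; enqueue GT → queue [MP, KR, HK, AW, RM, DG, GT]
Visit MP; enqueue TY → queue [KR, HK, AW, RM, DG, GT, TY]
Visit KR; enqueue ZB, EQ → queue [HK, AW, RM, DG, GT, TY, ZB, EQ]
Visit HK → queue [AW, RM, DG, GT, TY, ZB, EQ]
Visit AW; enqueue OF → queue [RM, DG, GT, TY, ZB, EQ, OF]
Visit RM → queue [DG, GT, TY, ZB, EQ, OF]
Visit DG → queue [GT, TY, ZB, EQ, OF]
Visit GT → queue [TY, ZB, EQ, OF]
Visit TY → queue [ZB, EQ, OF]
Visit ZB → queue [EQ, OF]
Visit EQ; enqueue MY → queue [OF, MY]
Visit OF → queue [MY]
Visit MY → queue []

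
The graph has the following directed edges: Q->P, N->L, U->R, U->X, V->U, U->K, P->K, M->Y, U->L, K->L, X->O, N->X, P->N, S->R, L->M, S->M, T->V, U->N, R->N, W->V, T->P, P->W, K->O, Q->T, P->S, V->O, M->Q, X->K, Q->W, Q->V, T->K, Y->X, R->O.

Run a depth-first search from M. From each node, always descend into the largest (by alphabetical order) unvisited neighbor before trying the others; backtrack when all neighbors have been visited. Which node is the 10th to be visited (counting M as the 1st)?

U

Visit M
M → Y
Y → X
X → O
X → K
K → L
M → Q
Q → W
W → V
V → U
U → R
R → N
Q → T
T → P
P → S

Visit order: M, Y, X, O, K, L, Q, W, V, U, R, N, T, P, S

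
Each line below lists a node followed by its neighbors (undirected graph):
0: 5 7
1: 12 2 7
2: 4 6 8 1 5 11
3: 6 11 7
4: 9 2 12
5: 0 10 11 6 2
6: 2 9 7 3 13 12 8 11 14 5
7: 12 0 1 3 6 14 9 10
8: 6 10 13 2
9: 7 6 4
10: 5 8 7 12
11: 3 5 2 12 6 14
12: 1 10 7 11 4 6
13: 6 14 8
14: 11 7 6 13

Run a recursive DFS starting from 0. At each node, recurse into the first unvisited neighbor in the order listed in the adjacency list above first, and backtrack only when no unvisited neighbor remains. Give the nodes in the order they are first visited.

Visit 0
0 → 5
5 → 10
10 → 8
8 → 6
6 → 2
2 → 4
4 → 9
9 → 7
7 → 12
12 → 1
12 → 11
11 → 3
11 → 14
14 → 13

0 5 10 8 6 2 4 9 7 12 1 11 3 14 13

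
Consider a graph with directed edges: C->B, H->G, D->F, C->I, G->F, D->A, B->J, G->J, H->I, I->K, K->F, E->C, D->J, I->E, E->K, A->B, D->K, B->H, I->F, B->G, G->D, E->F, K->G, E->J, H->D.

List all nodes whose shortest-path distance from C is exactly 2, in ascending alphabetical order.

E, F, G, H, J, K

Level 0: C
Level 1: B, I
Level 2: E, F, G, H, J, K
Level 3: D
Level 4: A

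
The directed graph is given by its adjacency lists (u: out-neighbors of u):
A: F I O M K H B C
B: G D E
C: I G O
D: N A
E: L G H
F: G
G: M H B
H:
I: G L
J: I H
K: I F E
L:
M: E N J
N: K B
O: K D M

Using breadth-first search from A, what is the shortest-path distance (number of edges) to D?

2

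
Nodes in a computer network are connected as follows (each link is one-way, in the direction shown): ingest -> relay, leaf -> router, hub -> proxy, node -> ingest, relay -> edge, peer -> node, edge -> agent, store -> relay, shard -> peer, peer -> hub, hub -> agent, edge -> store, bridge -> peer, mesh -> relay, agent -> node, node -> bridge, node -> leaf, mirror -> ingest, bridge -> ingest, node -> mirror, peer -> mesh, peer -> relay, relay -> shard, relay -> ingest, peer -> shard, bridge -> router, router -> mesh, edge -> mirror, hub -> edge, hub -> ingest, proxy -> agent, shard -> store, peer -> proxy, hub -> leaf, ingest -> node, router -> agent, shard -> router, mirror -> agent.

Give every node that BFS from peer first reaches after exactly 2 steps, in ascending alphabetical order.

agent, bridge, edge, ingest, leaf, mirror, router, store

Level 0: peer
Level 1: hub, mesh, node, proxy, relay, shard
Level 2: agent, bridge, edge, ingest, leaf, mirror, router, store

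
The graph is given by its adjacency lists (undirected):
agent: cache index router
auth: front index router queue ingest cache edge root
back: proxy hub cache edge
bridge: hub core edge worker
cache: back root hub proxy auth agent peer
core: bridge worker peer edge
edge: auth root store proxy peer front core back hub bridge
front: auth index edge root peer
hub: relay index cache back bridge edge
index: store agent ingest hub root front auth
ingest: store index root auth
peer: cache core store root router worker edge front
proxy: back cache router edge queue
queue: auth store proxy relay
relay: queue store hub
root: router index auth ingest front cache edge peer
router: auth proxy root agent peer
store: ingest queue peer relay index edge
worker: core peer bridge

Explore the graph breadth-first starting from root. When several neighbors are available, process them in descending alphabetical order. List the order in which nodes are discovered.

Visit root; enqueue router, peer, ingest, index, front, edge, cache, auth → queue [router, peer, ingest, index, front, edge, cache, auth]
Visit router; enqueue proxy, agent → queue [peer, ingest, index, front, edge, cache, auth, proxy, agent]
Visit peer; enqueue worker, store, core → queue [ingest, index, front, edge, cache, auth, proxy, agent, worker, store, core]
Visit ingest → queue [index, front, edge, cache, auth, proxy, agent, worker, store, core]
Visit index; enqueue hub → queue [front, edge, cache, auth, proxy, agent, worker, store, core, hub]
Visit front → queue [edge, cache, auth, proxy, agent, worker, store, core, hub]
Visit edge; enqueue bridge, back → queue [cache, auth, proxy, agent, worker, store, core, hub, bridge, back]
Visit cache → queue [auth, proxy, agent, worker, store, core, hub, bridge, back]
Visit auth; enqueue queue → queue [proxy, agent, worker, store, core, hub, bridge, back, queue]
Visit proxy → queue [agent, worker, store, core, hub, bridge, back, queue]
Visit agent → queue [worker, store, core, hub, bridge, back, queue]
Visit worker → queue [store, core, hub, bridge, back, queue]
Visit store; enqueue relay → queue [core, hub, bridge, back, queue, relay]
Visit core → queue [hub, bridge, back, queue, relay]
Visit hub → queue [bridge, back, queue, relay]
Visit bridge → queue [back, queue, relay]
Visit back → queue [queue, relay]
Visit queue → queue [relay]
Visit relay → queue []

root, router, peer, ingest, index, front, edge, cache, auth, proxy, agent, worker, store, core, hub, bridge, back, queue, relay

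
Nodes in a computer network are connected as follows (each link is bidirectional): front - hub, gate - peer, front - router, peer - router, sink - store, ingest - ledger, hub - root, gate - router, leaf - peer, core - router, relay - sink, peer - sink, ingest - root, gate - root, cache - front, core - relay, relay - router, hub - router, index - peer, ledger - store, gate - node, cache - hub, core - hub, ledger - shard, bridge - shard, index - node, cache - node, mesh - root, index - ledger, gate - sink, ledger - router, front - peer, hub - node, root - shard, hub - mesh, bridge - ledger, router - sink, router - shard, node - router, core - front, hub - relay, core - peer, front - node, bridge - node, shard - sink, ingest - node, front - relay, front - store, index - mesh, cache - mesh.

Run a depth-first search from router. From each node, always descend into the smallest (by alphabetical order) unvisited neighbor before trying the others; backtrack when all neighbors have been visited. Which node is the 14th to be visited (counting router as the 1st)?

Visit router
router → core
core → front
front → cache
cache → hub
hub → mesh
mesh → index
index → ledger
ledger → bridge
bridge → node
node → gate
gate → peer
peer → leaf
peer → sink
sink → relay
sink → shard
shard → root
root → ingest
sink → store

Visit order: router, core, front, cache, hub, mesh, index, ledger, bridge, node, gate, peer, leaf, sink, relay, shard, root, ingest, store

sink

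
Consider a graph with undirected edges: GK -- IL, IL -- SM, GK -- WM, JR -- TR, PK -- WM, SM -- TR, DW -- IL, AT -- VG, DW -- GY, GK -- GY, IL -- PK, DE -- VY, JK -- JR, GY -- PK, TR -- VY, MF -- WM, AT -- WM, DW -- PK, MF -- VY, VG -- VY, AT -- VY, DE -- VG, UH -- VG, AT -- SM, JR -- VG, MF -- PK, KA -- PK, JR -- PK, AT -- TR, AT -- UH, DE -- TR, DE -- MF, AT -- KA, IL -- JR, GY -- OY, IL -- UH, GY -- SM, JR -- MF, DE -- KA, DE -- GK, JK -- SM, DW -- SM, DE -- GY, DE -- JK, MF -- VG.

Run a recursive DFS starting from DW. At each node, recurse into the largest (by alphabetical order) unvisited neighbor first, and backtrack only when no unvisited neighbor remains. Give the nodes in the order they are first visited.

DW, SM, TR, VY, VG, UH, IL, PK, WM, MF, JR, JK, DE, KA, AT, GY, OY, GK

Visit DW
DW → SM
SM → TR
TR → VY
VY → VG
VG → UH
UH → IL
IL → PK
PK → WM
WM → MF
MF → JR
JR → JK
JK → DE
DE → KA
KA → AT
DE → GY
GY → OY
GY → GK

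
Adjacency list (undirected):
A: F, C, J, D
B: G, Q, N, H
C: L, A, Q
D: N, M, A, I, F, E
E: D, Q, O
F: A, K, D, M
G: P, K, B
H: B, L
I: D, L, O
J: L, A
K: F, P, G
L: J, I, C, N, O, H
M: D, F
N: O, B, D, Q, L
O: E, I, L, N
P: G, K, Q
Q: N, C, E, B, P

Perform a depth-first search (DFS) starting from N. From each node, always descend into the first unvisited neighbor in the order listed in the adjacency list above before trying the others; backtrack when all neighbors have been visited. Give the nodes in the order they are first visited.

N, O, E, D, M, F, A, C, L, J, I, H, B, G, P, K, Q

Visit N
N → O
O → E
E → D
D → M
M → F
F → A
A → C
C → L
L → J
L → I
L → H
H → B
B → G
G → P
P → K
P → Q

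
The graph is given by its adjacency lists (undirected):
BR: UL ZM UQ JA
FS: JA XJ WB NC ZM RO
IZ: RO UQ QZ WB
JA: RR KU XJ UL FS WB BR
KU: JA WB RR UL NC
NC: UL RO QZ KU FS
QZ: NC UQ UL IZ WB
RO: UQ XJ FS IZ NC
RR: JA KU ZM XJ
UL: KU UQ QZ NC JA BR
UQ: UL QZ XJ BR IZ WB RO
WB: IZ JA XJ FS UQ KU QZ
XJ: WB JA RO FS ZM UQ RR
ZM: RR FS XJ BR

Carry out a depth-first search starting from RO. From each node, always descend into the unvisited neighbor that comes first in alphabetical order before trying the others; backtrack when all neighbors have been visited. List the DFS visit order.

Visit RO
RO → FS
FS → JA
JA → BR
BR → UL
UL → KU
KU → NC
NC → QZ
QZ → IZ
IZ → UQ
UQ → WB
WB → XJ
XJ → RR
RR → ZM

RO, FS, JA, BR, UL, KU, NC, QZ, IZ, UQ, WB, XJ, RR, ZM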